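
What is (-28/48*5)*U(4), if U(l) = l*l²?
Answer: -560/3 ≈ -186.67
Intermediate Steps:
U(l) = l³
(-28/48*5)*U(4) = (-28/48*5)*4³ = (-28*1/48*5)*64 = -7/12*5*64 = -35/12*64 = -560/3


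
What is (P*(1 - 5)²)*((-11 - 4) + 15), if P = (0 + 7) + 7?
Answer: 0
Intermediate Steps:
P = 14 (P = 7 + 7 = 14)
(P*(1 - 5)²)*((-11 - 4) + 15) = (14*(1 - 5)²)*((-11 - 4) + 15) = (14*(-4)²)*(-15 + 15) = (14*16)*0 = 224*0 = 0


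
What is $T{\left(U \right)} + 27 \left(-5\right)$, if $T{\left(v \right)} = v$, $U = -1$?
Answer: $-136$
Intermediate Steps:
$T{\left(U \right)} + 27 \left(-5\right) = -1 + 27 \left(-5\right) = -1 - 135 = -136$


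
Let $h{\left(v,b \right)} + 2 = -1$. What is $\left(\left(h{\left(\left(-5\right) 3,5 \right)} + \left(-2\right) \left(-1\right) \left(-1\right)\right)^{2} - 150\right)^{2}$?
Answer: $15625$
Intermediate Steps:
$h{\left(v,b \right)} = -3$ ($h{\left(v,b \right)} = -2 - 1 = -3$)
$\left(\left(h{\left(\left(-5\right) 3,5 \right)} + \left(-2\right) \left(-1\right) \left(-1\right)\right)^{2} - 150\right)^{2} = \left(\left(-3 + \left(-2\right) \left(-1\right) \left(-1\right)\right)^{2} - 150\right)^{2} = \left(\left(-3 + 2 \left(-1\right)\right)^{2} - 150\right)^{2} = \left(\left(-3 - 2\right)^{2} - 150\right)^{2} = \left(\left(-5\right)^{2} - 150\right)^{2} = \left(25 - 150\right)^{2} = \left(-125\right)^{2} = 15625$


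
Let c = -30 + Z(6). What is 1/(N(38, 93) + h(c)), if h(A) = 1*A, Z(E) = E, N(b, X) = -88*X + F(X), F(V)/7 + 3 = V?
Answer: -1/7578 ≈ -0.00013196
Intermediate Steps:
F(V) = -21 + 7*V
N(b, X) = -21 - 81*X (N(b, X) = -88*X + (-21 + 7*X) = -21 - 81*X)
c = -24 (c = -30 + 6 = -24)
h(A) = A
1/(N(38, 93) + h(c)) = 1/((-21 - 81*93) - 24) = 1/((-21 - 7533) - 24) = 1/(-7554 - 24) = 1/(-7578) = -1/7578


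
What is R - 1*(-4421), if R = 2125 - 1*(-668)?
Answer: 7214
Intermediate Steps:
R = 2793 (R = 2125 + 668 = 2793)
R - 1*(-4421) = 2793 - 1*(-4421) = 2793 + 4421 = 7214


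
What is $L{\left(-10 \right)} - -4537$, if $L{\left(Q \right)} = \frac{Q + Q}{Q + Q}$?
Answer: $4538$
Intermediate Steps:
$L{\left(Q \right)} = 1$ ($L{\left(Q \right)} = \frac{2 Q}{2 Q} = 2 Q \frac{1}{2 Q} = 1$)
$L{\left(-10 \right)} - -4537 = 1 - -4537 = 1 + 4537 = 4538$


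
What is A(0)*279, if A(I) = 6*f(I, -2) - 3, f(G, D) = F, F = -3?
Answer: -5859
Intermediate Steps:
f(G, D) = -3
A(I) = -21 (A(I) = 6*(-3) - 3 = -18 - 3 = -21)
A(0)*279 = -21*279 = -5859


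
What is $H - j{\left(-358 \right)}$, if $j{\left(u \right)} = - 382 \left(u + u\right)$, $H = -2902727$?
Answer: $-3176239$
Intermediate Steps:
$j{\left(u \right)} = - 764 u$ ($j{\left(u \right)} = - 382 \cdot 2 u = - 764 u$)
$H - j{\left(-358 \right)} = -2902727 - \left(-764\right) \left(-358\right) = -2902727 - 273512 = -3176239$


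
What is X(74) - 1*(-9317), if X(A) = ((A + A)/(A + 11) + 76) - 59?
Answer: 793538/85 ≈ 9335.7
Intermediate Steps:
X(A) = 17 + 2*A/(11 + A) (X(A) = ((2*A)/(11 + A) + 76) - 59 = (2*A/(11 + A) + 76) - 59 = (76 + 2*A/(11 + A)) - 59 = 17 + 2*A/(11 + A))
X(74) - 1*(-9317) = (187 + 19*74)/(11 + 74) - 1*(-9317) = (187 + 1406)/85 + 9317 = (1/85)*1593 + 9317 = 1593/85 + 9317 = 793538/85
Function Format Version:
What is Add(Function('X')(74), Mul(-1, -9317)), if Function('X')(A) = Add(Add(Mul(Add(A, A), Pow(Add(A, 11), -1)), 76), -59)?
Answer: Rational(793538, 85) ≈ 9335.7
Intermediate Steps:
Function('X')(A) = Add(17, Mul(2, A, Pow(Add(11, A), -1))) (Function('X')(A) = Add(Add(Mul(Mul(2, A), Pow(Add(11, A), -1)), 76), -59) = Add(Add(Mul(2, A, Pow(Add(11, A), -1)), 76), -59) = Add(Add(76, Mul(2, A, Pow(Add(11, A), -1))), -59) = Add(17, Mul(2, A, Pow(Add(11, A), -1))))
Add(Function('X')(74), Mul(-1, -9317)) = Add(Mul(Pow(Add(11, 74), -1), Add(187, Mul(19, 74))), Mul(-1, -9317)) = Add(Mul(Pow(85, -1), Add(187, 1406)), 9317) = Add(Mul(Rational(1, 85), 1593), 9317) = Add(Rational(1593, 85), 9317) = Rational(793538, 85)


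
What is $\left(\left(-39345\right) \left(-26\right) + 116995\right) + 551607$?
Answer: $1691572$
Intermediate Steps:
$\left(\left(-39345\right) \left(-26\right) + 116995\right) + 551607 = \left(1022970 + 116995\right) + 551607 = 1139965 + 551607 = 1691572$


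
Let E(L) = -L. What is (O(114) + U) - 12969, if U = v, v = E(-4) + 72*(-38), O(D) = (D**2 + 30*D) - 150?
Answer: 565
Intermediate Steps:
O(D) = -150 + D**2 + 30*D
v = -2732 (v = -1*(-4) + 72*(-38) = 4 - 2736 = -2732)
U = -2732
(O(114) + U) - 12969 = ((-150 + 114**2 + 30*114) - 2732) - 12969 = ((-150 + 12996 + 3420) - 2732) - 12969 = (16266 - 2732) - 12969 = 13534 - 12969 = 565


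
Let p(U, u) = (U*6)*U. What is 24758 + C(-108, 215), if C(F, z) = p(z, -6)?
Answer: 302108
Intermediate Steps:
p(U, u) = 6*U**2 (p(U, u) = (6*U)*U = 6*U**2)
C(F, z) = 6*z**2
24758 + C(-108, 215) = 24758 + 6*215**2 = 24758 + 6*46225 = 24758 + 277350 = 302108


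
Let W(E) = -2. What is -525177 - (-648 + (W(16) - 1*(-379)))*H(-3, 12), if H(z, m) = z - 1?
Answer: -526261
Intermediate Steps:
H(z, m) = -1 + z
-525177 - (-648 + (W(16) - 1*(-379)))*H(-3, 12) = -525177 - (-648 + (-2 - 1*(-379)))*(-1 - 3) = -525177 - (-648 + (-2 + 379))*(-4) = -525177 - (-648 + 377)*(-4) = -525177 - (-271)*(-4) = -525177 - 1*1084 = -525177 - 1084 = -526261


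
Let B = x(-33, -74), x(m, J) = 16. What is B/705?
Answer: 16/705 ≈ 0.022695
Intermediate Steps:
B = 16
B/705 = 16/705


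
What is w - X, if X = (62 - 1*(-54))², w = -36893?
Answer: -50349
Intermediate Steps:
X = 13456 (X = (62 + 54)² = 116² = 13456)
w - X = -36893 - 1*13456 = -36893 - 13456 = -50349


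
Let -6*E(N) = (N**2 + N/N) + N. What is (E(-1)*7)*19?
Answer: -133/6 ≈ -22.167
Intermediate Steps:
E(N) = -1/6 - N/6 - N**2/6 (E(N) = -((N**2 + N/N) + N)/6 = -((N**2 + 1) + N)/6 = -((1 + N**2) + N)/6 = -(1 + N + N**2)/6 = -1/6 - N/6 - N**2/6)
(E(-1)*7)*19 = ((-1/6 - 1/6*(-1) - 1/6*(-1)**2)*7)*19 = ((-1/6 + 1/6 - 1/6*1)*7)*19 = ((-1/6 + 1/6 - 1/6)*7)*19 = -1/6*7*19 = -7/6*19 = -133/6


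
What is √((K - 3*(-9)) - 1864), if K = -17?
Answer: 3*I*√206 ≈ 43.058*I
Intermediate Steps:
√((K - 3*(-9)) - 1864) = √((-17 - 3*(-9)) - 1864) = √((-17 + 27) - 1864) = √(10 - 1864) = √(-1854) = 3*I*√206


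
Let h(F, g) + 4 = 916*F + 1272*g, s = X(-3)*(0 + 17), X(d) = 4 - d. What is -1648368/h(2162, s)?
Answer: -412092/532939 ≈ -0.77324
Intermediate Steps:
s = 119 (s = (4 - 1*(-3))*(0 + 17) = (4 + 3)*17 = 7*17 = 119)
h(F, g) = -4 + 916*F + 1272*g (h(F, g) = -4 + (916*F + 1272*g) = -4 + 916*F + 1272*g)
-1648368/h(2162, s) = -1648368/(-4 + 916*2162 + 1272*119) = -1648368/(-4 + 1980392 + 151368) = -1648368/2131756 = -1648368*1/2131756 = -412092/532939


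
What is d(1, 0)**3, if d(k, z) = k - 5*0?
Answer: 1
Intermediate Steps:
d(k, z) = k (d(k, z) = k + 0 = k)
d(1, 0)**3 = 1**3 = 1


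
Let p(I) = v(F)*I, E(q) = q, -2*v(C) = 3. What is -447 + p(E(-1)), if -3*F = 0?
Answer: -891/2 ≈ -445.50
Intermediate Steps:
F = 0 (F = -⅓*0 = 0)
v(C) = -3/2 (v(C) = -½*3 = -3/2)
p(I) = -3*I/2
-447 + p(E(-1)) = -447 - 3/2*(-1) = -447 + 3/2 = -891/2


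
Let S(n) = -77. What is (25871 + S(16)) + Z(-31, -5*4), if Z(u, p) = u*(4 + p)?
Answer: 26290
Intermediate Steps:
(25871 + S(16)) + Z(-31, -5*4) = (25871 - 77) - 31*(4 - 5*4) = 25794 - 31*(4 - 20) = 25794 - 31*(-16) = 25794 + 496 = 26290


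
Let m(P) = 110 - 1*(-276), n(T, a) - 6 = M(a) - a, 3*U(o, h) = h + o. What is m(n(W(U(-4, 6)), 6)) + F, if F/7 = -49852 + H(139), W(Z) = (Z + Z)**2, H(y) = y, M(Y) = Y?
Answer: -347605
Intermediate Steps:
U(o, h) = h/3 + o/3 (U(o, h) = (h + o)/3 = h/3 + o/3)
W(Z) = 4*Z**2 (W(Z) = (2*Z)**2 = 4*Z**2)
n(T, a) = 6 (n(T, a) = 6 + (a - a) = 6 + 0 = 6)
m(P) = 386 (m(P) = 110 + 276 = 386)
F = -347991 (F = 7*(-49852 + 139) = 7*(-49713) = -347991)
m(n(W(U(-4, 6)), 6)) + F = 386 - 347991 = -347605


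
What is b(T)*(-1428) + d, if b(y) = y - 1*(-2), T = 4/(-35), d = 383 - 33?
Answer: -11714/5 ≈ -2342.8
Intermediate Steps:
d = 350
T = -4/35 (T = 4*(-1/35) = -4/35 ≈ -0.11429)
b(y) = 2 + y (b(y) = y + 2 = 2 + y)
b(T)*(-1428) + d = (2 - 4/35)*(-1428) + 350 = (66/35)*(-1428) + 350 = -13464/5 + 350 = -11714/5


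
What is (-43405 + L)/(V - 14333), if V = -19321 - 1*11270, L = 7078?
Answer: 36327/44924 ≈ 0.80863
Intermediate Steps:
V = -30591 (V = -19321 - 11270 = -30591)
(-43405 + L)/(V - 14333) = (-43405 + 7078)/(-30591 - 14333) = -36327/(-44924) = -36327*(-1/44924) = 36327/44924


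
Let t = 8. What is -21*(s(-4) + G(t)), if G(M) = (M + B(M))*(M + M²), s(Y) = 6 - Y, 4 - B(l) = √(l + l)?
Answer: -12306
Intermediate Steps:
B(l) = 4 - √2*√l (B(l) = 4 - √(l + l) = 4 - √(2*l) = 4 - √2*√l)
G(M) = (M + M²)*(4 + M - √2*√M) (G(M) = (M + (4 - √2*√M))*(M + M²) = (4 + M - √2*√M)*(M + M²) = (M + M²)*(4 + M - √2*√M))
-21*(s(-4) + G(t)) = -21*((6 - 1*(-4)) + (8³ + 4*8 + 5*8² - √2*8^(3/2) - √2*8^(5/2))) = -21*((6 + 4) + (512 + 32 + 5*64 - √2*16*√2 - √2*128*√2)) = -21*(10 + (512 + 32 + 320 - 32 - 256)) = -21*(10 + 576) = -21*586 = -12306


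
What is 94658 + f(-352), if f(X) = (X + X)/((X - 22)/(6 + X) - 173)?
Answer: 1407720014/14871 ≈ 94662.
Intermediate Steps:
f(X) = 2*X/(-173 + (-22 + X)/(6 + X)) (f(X) = (2*X)/((-22 + X)/(6 + X) - 173) = (2*X)/(-173 + (-22 + X)/(6 + X)) = 2*X/(-173 + (-22 + X)/(6 + X)))
94658 + f(-352) = 94658 - 1*(-352)*(6 - 352)/(530 + 86*(-352)) = 94658 - 1*(-352)*(-346)/(530 - 30272) = 94658 - 1*(-352)*(-346)/(-29742) = 94658 - 1*(-352)*(-1/29742)*(-346) = 94658 + 60896/14871 = 1407720014/14871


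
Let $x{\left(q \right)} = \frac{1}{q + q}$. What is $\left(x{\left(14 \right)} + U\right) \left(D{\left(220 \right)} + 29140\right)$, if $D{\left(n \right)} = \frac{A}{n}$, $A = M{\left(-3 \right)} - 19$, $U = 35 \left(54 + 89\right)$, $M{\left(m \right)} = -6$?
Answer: $\frac{25668926265}{176} \approx 1.4585 \cdot 10^{8}$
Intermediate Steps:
$U = 5005$ ($U = 35 \cdot 143 = 5005$)
$A = -25$ ($A = -6 - 19 = -25$)
$D{\left(n \right)} = - \frac{25}{n}$
$x{\left(q \right)} = \frac{1}{2 q}$
$\left(x{\left(14 \right)} + U\right) \left(D{\left(220 \right)} + 29140\right) = \left(\frac{1}{2 \cdot 14} + 5005\right) \left(- \frac{25}{220} + 29140\right) = \left(\frac{1}{2} \cdot \frac{1}{14} + 5005\right) \left(\left(-25\right) \frac{1}{220} + 29140\right) = \left(\frac{1}{28} + 5005\right) \left(- \frac{5}{44} + 29140\right) = \frac{140141}{28} \cdot \frac{1282155}{44} = \frac{25668926265}{176}$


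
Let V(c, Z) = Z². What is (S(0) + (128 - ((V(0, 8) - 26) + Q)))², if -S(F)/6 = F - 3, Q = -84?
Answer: 36864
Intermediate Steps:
S(F) = 18 - 6*F (S(F) = -6*(F - 3) = -6*(-3 + F) = 18 - 6*F)
(S(0) + (128 - ((V(0, 8) - 26) + Q)))² = ((18 - 6*0) + (128 - ((8² - 26) - 84)))² = ((18 + 0) + (128 - ((64 - 26) - 84)))² = (18 + (128 - (38 - 84)))² = (18 + (128 - 1*(-46)))² = (18 + (128 + 46))² = (18 + 174)² = 192² = 36864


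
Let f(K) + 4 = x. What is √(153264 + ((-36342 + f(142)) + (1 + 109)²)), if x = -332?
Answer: 37*√94 ≈ 358.73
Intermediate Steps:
f(K) = -336 (f(K) = -4 - 332 = -336)
√(153264 + ((-36342 + f(142)) + (1 + 109)²)) = √(153264 + ((-36342 - 336) + (1 + 109)²)) = √(153264 + (-36678 + 110²)) = √(153264 + (-36678 + 12100)) = √(153264 - 24578) = √128686 = 37*√94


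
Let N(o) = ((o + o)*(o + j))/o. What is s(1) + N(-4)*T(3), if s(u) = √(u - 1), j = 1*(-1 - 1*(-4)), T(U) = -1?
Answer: 2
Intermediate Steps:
j = 3 (j = 1*(-1 + 4) = 1*3 = 3)
s(u) = √(-1 + u)
N(o) = 6 + 2*o (N(o) = ((o + o)*(o + 3))/o = ((2*o)*(3 + o))/o = (2*o*(3 + o))/o = 6 + 2*o)
s(1) + N(-4)*T(3) = √(-1 + 1) + (6 + 2*(-4))*(-1) = √0 + (6 - 8)*(-1) = 0 - 2*(-1) = 0 + 2 = 2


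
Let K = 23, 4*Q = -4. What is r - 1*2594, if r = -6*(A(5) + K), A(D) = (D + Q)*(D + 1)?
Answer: -2876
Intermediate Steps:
Q = -1 (Q = (¼)*(-4) = -1)
A(D) = (1 + D)*(-1 + D) (A(D) = (D - 1)*(D + 1) = (-1 + D)*(1 + D) = (1 + D)*(-1 + D))
r = -282 (r = -6*((-1 + 5²) + 23) = -6*((-1 + 25) + 23) = -6*(24 + 23) = -6*47 = -282)
r - 1*2594 = -282 - 1*2594 = -282 - 2594 = -2876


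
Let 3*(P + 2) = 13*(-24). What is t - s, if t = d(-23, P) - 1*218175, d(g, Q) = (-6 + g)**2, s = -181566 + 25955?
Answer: -61723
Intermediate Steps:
P = -106 (P = -2 + (13*(-24))/3 = -2 + (1/3)*(-312) = -2 - 104 = -106)
s = -155611
t = -217334 (t = (-6 - 23)**2 - 1*218175 = (-29)**2 - 218175 = 841 - 218175 = -217334)
t - s = -217334 - 1*(-155611) = -217334 + 155611 = -61723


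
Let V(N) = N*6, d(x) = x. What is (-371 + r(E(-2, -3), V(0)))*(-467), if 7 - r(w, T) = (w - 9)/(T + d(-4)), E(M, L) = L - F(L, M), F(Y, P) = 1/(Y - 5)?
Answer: 5483981/32 ≈ 1.7137e+5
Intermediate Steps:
F(Y, P) = 1/(-5 + Y)
E(M, L) = L - 1/(-5 + L)
V(N) = 6*N
r(w, T) = 7 - (-9 + w)/(-4 + T) (r(w, T) = 7 - (w - 9)/(T - 4) = 7 - (-9 + w)/(-4 + T))
(-371 + r(E(-2, -3), V(0)))*(-467) = (-371 + (-19 - (-1 - 3*(-5 - 3))/(-5 - 3) + 7*(6*0))/(-4 + 6*0))*(-467) = (-371 + (-19 - (-1 - 3*(-8))/(-8) + 7*0)/(-4 + 0))*(-467) = (-371 + (-19 - (-1)*(-1 + 24)/8 + 0)/(-4))*(-467) = (-371 - (-19 - (-1)*23/8 + 0)/4)*(-467) = (-371 - (-19 - 1*(-23/8) + 0)/4)*(-467) = (-371 - (-19 + 23/8 + 0)/4)*(-467) = (-371 - ¼*(-129/8))*(-467) = (-371 + 129/32)*(-467) = -11743/32*(-467) = 5483981/32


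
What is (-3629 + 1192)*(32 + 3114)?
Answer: -7666802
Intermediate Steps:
(-3629 + 1192)*(32 + 3114) = -2437*3146 = -7666802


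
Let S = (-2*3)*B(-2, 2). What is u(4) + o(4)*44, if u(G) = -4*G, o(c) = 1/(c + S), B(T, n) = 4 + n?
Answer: -139/8 ≈ -17.375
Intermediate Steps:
S = -36 (S = (-2*3)*(4 + 2) = -6*6 = -36)
o(c) = 1/(-36 + c) (o(c) = 1/(c - 36) = 1/(-36 + c))
u(4) + o(4)*44 = -4*4 + 44/(-36 + 4) = -16 + 44/(-32) = -16 - 1/32*44 = -16 - 11/8 = -139/8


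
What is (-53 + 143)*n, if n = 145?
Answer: 13050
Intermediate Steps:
(-53 + 143)*n = (-53 + 143)*145 = 90*145 = 13050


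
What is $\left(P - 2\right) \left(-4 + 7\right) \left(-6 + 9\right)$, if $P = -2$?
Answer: $-36$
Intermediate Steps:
$\left(P - 2\right) \left(-4 + 7\right) \left(-6 + 9\right) = \left(-2 - 2\right) \left(-4 + 7\right) \left(-6 + 9\right) = \left(-4\right) 3 \cdot 3 = \left(-12\right) 3 = -36$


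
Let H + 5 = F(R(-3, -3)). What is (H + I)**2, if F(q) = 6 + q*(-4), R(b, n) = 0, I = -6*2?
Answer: 121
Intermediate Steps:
I = -12
F(q) = 6 - 4*q
H = 1 (H = -5 + (6 - 4*0) = -5 + (6 + 0) = -5 + 6 = 1)
(H + I)**2 = (1 - 12)**2 = (-11)**2 = 121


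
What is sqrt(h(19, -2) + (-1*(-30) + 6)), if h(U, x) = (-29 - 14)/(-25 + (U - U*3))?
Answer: sqrt(16177)/21 ≈ 6.0566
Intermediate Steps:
h(U, x) = -43/(-25 - 2*U) (h(U, x) = -43/(-25 + (U - 3*U)) = -43/(-25 - 2*U))
sqrt(h(19, -2) + (-1*(-30) + 6)) = sqrt(43/(25 + 2*19) + (-1*(-30) + 6)) = sqrt(43/(25 + 38) + (30 + 6)) = sqrt(43/63 + 36) = sqrt(2311/63) = sqrt(16177)/21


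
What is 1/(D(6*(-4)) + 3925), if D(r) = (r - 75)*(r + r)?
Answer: 1/8677 ≈ 0.00011525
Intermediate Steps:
D(r) = 2*r*(-75 + r) (D(r) = (-75 + r)*(2*r) = 2*r*(-75 + r))
1/(D(6*(-4)) + 3925) = 1/(2*(6*(-4))*(-75 + 6*(-4)) + 3925) = 1/(2*(-24)*(-75 - 24) + 3925) = 1/(2*(-24)*(-99) + 3925) = 1/(4752 + 3925) = 1/8677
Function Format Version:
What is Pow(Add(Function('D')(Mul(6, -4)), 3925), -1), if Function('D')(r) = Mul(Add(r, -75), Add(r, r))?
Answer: Rational(1, 8677) ≈ 0.00011525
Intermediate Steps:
Function('D')(r) = Mul(2, r, Add(-75, r)) (Function('D')(r) = Mul(Add(-75, r), Mul(2, r)) = Mul(2, r, Add(-75, r)))
Pow(Add(Function('D')(Mul(6, -4)), 3925), -1) = Pow(Add(Mul(2, Mul(6, -4), Add(-75, Mul(6, -4))), 3925), -1) = Pow(Add(Mul(2, -24, Add(-75, -24)), 3925), -1) = Pow(Add(Mul(2, -24, -99), 3925), -1) = Pow(Add(4752, 3925), -1) = Pow(8677, -1) = Rational(1, 8677)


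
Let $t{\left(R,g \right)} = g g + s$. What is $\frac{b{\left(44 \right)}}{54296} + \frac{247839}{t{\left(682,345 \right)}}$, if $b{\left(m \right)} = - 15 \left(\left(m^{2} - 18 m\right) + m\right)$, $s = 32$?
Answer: $\frac{257615241}{146916338} \approx 1.7535$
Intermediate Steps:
$t{\left(R,g \right)} = 32 + g^{2}$ ($t{\left(R,g \right)} = g g + 32 = g^{2} + 32 = 32 + g^{2}$)
$b{\left(m \right)} = - 15 m^{2} + 255 m$ ($b{\left(m \right)} = - 15 \left(m^{2} - 17 m\right) = - 15 m^{2} + 255 m$)
$\frac{b{\left(44 \right)}}{54296} + \frac{247839}{t{\left(682,345 \right)}} = \frac{15 \cdot 44 \left(17 - 44\right)}{54296} + \frac{247839}{32 + 345^{2}} = 15 \cdot 44 \left(17 - 44\right) \frac{1}{54296} + \frac{247839}{32 + 119025} = 15 \cdot 44 \left(-27\right) \frac{1}{54296} + \frac{247839}{119057} = \left(-17820\right) \frac{1}{54296} + 247839 \cdot \frac{1}{119057} = - \frac{405}{1234} + \frac{247839}{119057} = \frac{257615241}{146916338}$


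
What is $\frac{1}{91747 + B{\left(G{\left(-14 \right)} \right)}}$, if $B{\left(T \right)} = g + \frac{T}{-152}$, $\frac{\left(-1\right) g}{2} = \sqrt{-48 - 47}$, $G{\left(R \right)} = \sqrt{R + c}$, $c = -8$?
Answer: $\frac{152 i}{\sqrt{22} + 304 \sqrt{95} + 13945544 i} \approx 1.09 \cdot 10^{-5} + 2.3195 \cdot 10^{-9} i$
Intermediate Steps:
$G{\left(R \right)} = \sqrt{-8 + R}$ ($G{\left(R \right)} = \sqrt{R - 8} = \sqrt{-8 + R}$)
$g = - 2 i \sqrt{95}$ ($g = - 2 \sqrt{-48 - 47} = - 2 \sqrt{-95} = - 2 i \sqrt{95} \approx - 19.494 i$)
$B{\left(T \right)} = - \frac{T}{152} - 2 i \sqrt{95}$ ($B{\left(T \right)} = - 2 i \sqrt{95} + \frac{T}{-152} = - 2 i \sqrt{95} + T \left(- \frac{1}{152}\right) = - 2 i \sqrt{95} - \frac{T}{152} = - \frac{T}{152} - 2 i \sqrt{95}$)
$\frac{1}{91747 + B{\left(G{\left(-14 \right)} \right)}} = \frac{1}{91747 - \left(\frac{\sqrt{-8 - 14}}{152} + 2 i \sqrt{95}\right)} = \frac{1}{91747 - \left(2 i \sqrt{95} + \frac{i \sqrt{22}}{152}\right)} = \frac{1}{91747 - 2 i \sqrt{95} - \frac{i \sqrt{22}}{152}}$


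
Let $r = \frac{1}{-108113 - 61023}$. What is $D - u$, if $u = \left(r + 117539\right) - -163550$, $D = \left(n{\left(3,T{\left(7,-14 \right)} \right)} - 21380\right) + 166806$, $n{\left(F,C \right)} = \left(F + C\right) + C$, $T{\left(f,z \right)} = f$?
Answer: $- \frac{22942621855}{169136} \approx -1.3565 \cdot 10^{5}$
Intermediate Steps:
$r = - \frac{1}{169136}$ ($r = \frac{1}{-169136} = - \frac{1}{169136} \approx -5.9124 \cdot 10^{-6}$)
$n{\left(F,C \right)} = F + 2 C$ ($n{\left(F,C \right)} = \left(C + F\right) + C = F + 2 C$)
$D = 145443$ ($D = \left(\left(3 + 2 \cdot 7\right) - 21380\right) + 166806 = \left(\left(3 + 14\right) - 21380\right) + 166806 = \left(17 - 21380\right) + 166806 = -21363 + 166806 = 145443$)
$u = \frac{47542269103}{169136}$ ($u = \left(- \frac{1}{169136} + 117539\right) - -163550 = \frac{19880076303}{169136} + 163550 = \frac{47542269103}{169136} \approx 2.8109 \cdot 10^{5}$)
$D - u = 145443 - \frac{47542269103}{169136} = - \frac{22942621855}{169136}$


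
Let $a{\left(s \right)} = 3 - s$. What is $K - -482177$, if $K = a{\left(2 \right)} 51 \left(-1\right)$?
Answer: $482126$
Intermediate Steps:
$K = -51$ ($K = \left(3 - 2\right) 51 \left(-1\right) = 1 \cdot 51 \left(-1\right) = 51 \left(-1\right) = -51$)
$K - -482177 = -51 - -482177 = -51 + 482177 = 482126$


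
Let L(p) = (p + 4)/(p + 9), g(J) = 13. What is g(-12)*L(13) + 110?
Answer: 2641/22 ≈ 120.05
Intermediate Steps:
L(p) = (4 + p)/(9 + p)
g(-12)*L(13) + 110 = 13*((4 + 13)/(9 + 13)) + 110 = 13*(17/22) + 110 = 221/22 + 110 = 2641/22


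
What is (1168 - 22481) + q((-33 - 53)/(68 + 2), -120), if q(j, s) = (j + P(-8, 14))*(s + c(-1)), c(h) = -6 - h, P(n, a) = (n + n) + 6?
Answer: -139366/7 ≈ -19909.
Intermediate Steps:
P(n, a) = 6 + 2*n (P(n, a) = 2*n + 6 = 6 + 2*n)
q(j, s) = (-10 + j)*(-5 + s) (q(j, s) = (j + (6 + 2*(-8)))*(s + (-6 - 1*(-1))) = (j + (6 - 16))*(s + (-6 + 1)) = (j - 10)*(s - 5) = (-10 + j)*(-5 + s))
(1168 - 22481) + q((-33 - 53)/(68 + 2), -120) = (1168 - 22481) + (50 - 10*(-120) - 5*(-33 - 53)/(68 + 2) + ((-33 - 53)/(68 + 2))*(-120)) = -21313 + (50 + 1200 - (-430)/70 - 86/70*(-120)) = -21313 + (50 + 1200 - (-430)/70 - 86*1/70*(-120)) = -21313 + (50 + 1200 - 5*(-43/35) - 43/35*(-120)) = -21313 + (50 + 1200 + 43/7 + 1032/7) = -21313 + 9825/7 = -139366/7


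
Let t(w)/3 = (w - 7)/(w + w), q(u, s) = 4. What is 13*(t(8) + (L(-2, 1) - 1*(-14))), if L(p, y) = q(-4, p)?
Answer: 3783/16 ≈ 236.44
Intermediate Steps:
L(p, y) = 4
t(w) = 3*(-7 + w)/(2*w) (t(w) = 3*((w - 7)/(w + w)) = 3*((-7 + w)/((2*w))) = 3*((-7 + w)*(1/(2*w))) = 3*((-7 + w)/(2*w)) = 3*(-7 + w)/(2*w))
13*(t(8) + (L(-2, 1) - 1*(-14))) = 13*((3/2)*(-7 + 8)/8 + (4 - 1*(-14))) = 13*((3/2)*(⅛)*1 + (4 + 14)) = 13*(3/16 + 18) = 13*(291/16) = 3783/16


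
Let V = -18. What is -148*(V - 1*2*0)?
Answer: 2664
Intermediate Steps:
-148*(V - 1*2*0) = -148*(-18 - 1*2*0) = -148*(-18 - 2*0) = -148*(-18 + 0) = -148*(-18) = 2664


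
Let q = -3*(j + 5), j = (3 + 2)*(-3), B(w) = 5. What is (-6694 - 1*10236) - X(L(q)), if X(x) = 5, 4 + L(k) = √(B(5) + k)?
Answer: -16935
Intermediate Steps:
j = -15 (j = 5*(-3) = -15)
q = 30 (q = -3*(-15 + 5) = -3*(-10) = 30)
L(k) = -4 + √(5 + k)
(-6694 - 1*10236) - X(L(q)) = (-6694 - 1*10236) - 1*5 = (-6694 - 10236) - 5 = -16930 - 5 = -16935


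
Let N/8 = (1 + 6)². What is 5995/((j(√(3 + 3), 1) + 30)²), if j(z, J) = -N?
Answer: 5995/131044 ≈ 0.045748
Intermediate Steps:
N = 392 (N = 8*(1 + 6)² = 8*7² = 8*49 = 392)
j(z, J) = -392 (j(z, J) = -1*392 = -392)
5995/((j(√(3 + 3), 1) + 30)²) = 5995/((-392 + 30)²) = 5995/((-362)²) = 5995/131044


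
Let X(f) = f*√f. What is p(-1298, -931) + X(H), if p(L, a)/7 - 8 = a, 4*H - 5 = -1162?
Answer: -6461 - 1157*I*√1157/8 ≈ -6461.0 - 4919.4*I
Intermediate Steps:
H = -1157/4 (H = 5/4 + (¼)*(-1162) = 5/4 - 581/2 = -1157/4 ≈ -289.25)
p(L, a) = 56 + 7*a
X(f) = f^(3/2)
p(-1298, -931) + X(H) = (56 + 7*(-931)) + (-1157/4)^(3/2) = (56 - 6517) - 1157*I*√1157/8 = -6461 - 1157*I*√1157/8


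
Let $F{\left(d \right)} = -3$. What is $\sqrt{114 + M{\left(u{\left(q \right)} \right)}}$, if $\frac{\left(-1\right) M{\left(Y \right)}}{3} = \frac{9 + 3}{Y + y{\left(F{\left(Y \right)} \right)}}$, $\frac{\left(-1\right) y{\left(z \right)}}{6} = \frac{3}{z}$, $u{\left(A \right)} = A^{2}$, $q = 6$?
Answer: $\frac{6 \sqrt{154}}{7} \approx 10.637$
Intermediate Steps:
$y{\left(z \right)} = - \frac{18}{z}$ ($y{\left(z \right)} = - 6 \frac{3}{z} = - \frac{18}{z}$)
$M{\left(Y \right)} = - \frac{36}{6 + Y}$ ($M{\left(Y \right)} = - 3 \frac{9 + 3}{Y - \frac{18}{-3}} = - 3 \frac{12}{Y - -6} = - 3 \frac{12}{Y + 6} = - 3 \frac{12}{6 + Y} = - \frac{36}{6 + Y}$)
$\sqrt{114 + M{\left(u{\left(q \right)} \right)}} = \sqrt{114 - \frac{36}{6 + 6^{2}}} = \sqrt{114 - \frac{36}{6 + 36}} = \sqrt{114 - \frac{36}{42}} = \sqrt{114 - \frac{6}{7}} = \sqrt{\frac{792}{7}} = \frac{6 \sqrt{154}}{7}$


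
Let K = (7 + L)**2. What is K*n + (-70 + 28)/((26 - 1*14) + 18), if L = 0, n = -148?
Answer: -36267/5 ≈ -7253.4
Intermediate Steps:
K = 49 (K = (7 + 0)**2 = 7**2 = 49)
K*n + (-70 + 28)/((26 - 1*14) + 18) = 49*(-148) + (-70 + 28)/((26 - 1*14) + 18) = -7252 - 42/((26 - 14) + 18) = -7252 - 42/(12 + 18) = -7252 - 42/30 = -7252 - 42*1/30 = -7252 - 7/5 = -36267/5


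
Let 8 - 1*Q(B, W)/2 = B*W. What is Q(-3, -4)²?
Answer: 64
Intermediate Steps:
Q(B, W) = 16 - 2*B*W
Q(-3, -4)² = (16 - 2*(-3)*(-4))² = (16 - 24)² = (-8)² = 64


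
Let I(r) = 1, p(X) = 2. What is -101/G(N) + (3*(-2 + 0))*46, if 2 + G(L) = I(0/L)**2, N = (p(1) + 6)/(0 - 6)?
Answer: -175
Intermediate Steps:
N = -4/3 (N = (2 + 6)/(0 - 6) = 8/(-6) = 8*(-1/6) = -4/3 ≈ -1.3333)
G(L) = -1 (G(L) = -2 + 1**2 = -2 + 1 = -1)
-101/G(N) + (3*(-2 + 0))*46 = -101/(-1) + (3*(-2 + 0))*46 = -101*(-1) + (3*(-2))*46 = 101 - 6*46 = 101 - 276 = -175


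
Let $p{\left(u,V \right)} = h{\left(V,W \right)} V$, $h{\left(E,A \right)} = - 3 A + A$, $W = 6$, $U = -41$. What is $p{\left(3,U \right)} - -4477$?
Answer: $4969$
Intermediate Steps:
$h{\left(E,A \right)} = - 2 A$
$p{\left(u,V \right)} = - 12 V$ ($p{\left(u,V \right)} = \left(-2\right) 6 V = - 12 V$)
$p{\left(3,U \right)} - -4477 = \left(-12\right) \left(-41\right) - -4477 = 492 + 4477 = 4969$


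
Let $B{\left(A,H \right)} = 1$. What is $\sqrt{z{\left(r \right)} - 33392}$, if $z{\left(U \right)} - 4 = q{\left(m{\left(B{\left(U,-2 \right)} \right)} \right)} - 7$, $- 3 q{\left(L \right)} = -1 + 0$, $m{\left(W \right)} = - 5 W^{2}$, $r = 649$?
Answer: $\frac{2 i \sqrt{75138}}{3} \approx 182.74 i$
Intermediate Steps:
$q{\left(L \right)} = \frac{1}{3}$ ($q{\left(L \right)} = - \frac{-1 + 0}{3} = \left(- \frac{1}{3}\right) \left(-1\right) = \frac{1}{3}$)
$z{\left(U \right)} = - \frac{8}{3}$ ($z{\left(U \right)} = 4 + \left(\frac{1}{3} - 7\right) = 4 - \frac{20}{3} = - \frac{8}{3}$)
$\sqrt{z{\left(r \right)} - 33392} = \sqrt{- \frac{8}{3} - 33392} = \sqrt{- \frac{100184}{3}} = \frac{2 i \sqrt{75138}}{3}$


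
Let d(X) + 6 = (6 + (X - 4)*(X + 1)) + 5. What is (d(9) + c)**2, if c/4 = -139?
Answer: 251001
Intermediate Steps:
c = -556 (c = 4*(-139) = -556)
d(X) = 5 + (1 + X)*(-4 + X) (d(X) = -6 + ((6 + (X - 4)*(X + 1)) + 5) = -6 + ((6 + (-4 + X)*(1 + X)) + 5) = -6 + ((6 + (1 + X)*(-4 + X)) + 5) = -6 + (11 + (1 + X)*(-4 + X)) = 5 + (1 + X)*(-4 + X))
(d(9) + c)**2 = ((1 + 9**2 - 3*9) - 556)**2 = ((1 + 81 - 27) - 556)**2 = (55 - 556)**2 = (-501)**2 = 251001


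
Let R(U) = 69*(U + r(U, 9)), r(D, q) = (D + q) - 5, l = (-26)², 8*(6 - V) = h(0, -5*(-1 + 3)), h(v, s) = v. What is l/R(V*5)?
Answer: 169/1104 ≈ 0.15308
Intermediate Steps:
V = 6 (V = 6 - ⅛*0 = 6 + 0 = 6)
l = 676
r(D, q) = -5 + D + q
R(U) = 276 + 138*U (R(U) = 69*(U + (-5 + U + 9)) = 69*(U + (4 + U)) = 69*(4 + 2*U) = 276 + 138*U)
l/R(V*5) = 676/(276 + 138*(6*5)) = 676/(276 + 138*30) = 676/(276 + 4140) = 676/4416 = 676*(1/4416) = 169/1104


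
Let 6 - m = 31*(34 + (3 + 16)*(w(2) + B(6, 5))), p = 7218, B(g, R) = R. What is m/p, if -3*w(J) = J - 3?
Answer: -6284/10827 ≈ -0.58040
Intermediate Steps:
w(J) = 1 - J/3 (w(J) = -(J - 3)/3 = -(-3 + J)/3 = 1 - J/3)
m = -12568/3 (m = 6 - 31*(34 + (3 + 16)*((1 - 1/3*2) + 5)) = 6 - 31*(34 + 19*((1 - 2/3) + 5)) = 6 - 31*(34 + 19*(1/3 + 5)) = 6 - 31*(34 + 19*(16/3)) = 6 - 31*(34 + 304/3) = 6 - 31*406/3 = 6 - 1*12586/3 = 6 - 12586/3 = -12568/3 ≈ -4189.3)
m/p = -12568/3/7218 = -12568/3*1/7218 = -6284/10827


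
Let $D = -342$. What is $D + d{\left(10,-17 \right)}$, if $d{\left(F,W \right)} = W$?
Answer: $-359$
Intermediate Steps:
$D + d{\left(10,-17 \right)} = -342 - 17 = -359$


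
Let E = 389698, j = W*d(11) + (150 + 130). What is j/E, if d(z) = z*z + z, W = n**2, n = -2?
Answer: 404/194849 ≈ 0.0020734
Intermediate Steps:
W = 4 (W = (-2)**2 = 4)
d(z) = z + z**2 (d(z) = z**2 + z = z + z**2)
j = 808 (j = 4*(11*(1 + 11)) + (150 + 130) = 4*(11*12) + 280 = 4*132 + 280 = 528 + 280 = 808)
j/E = 808/389698 = 808*(1/389698) = 404/194849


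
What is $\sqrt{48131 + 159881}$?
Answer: $2 \sqrt{52003} \approx 456.08$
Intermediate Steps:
$\sqrt{48131 + 159881} = \sqrt{208012} = 2 \sqrt{52003}$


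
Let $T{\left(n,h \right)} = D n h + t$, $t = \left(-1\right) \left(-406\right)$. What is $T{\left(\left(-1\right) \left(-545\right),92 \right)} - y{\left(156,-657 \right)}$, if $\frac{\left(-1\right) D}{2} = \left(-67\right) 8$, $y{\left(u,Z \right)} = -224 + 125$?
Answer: $53750585$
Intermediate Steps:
$y{\left(u,Z \right)} = -99$
$t = 406$
$D = 1072$ ($D = - 2 \left(\left(-67\right) 8\right) = \left(-2\right) \left(-536\right) = 1072$)
$T{\left(n,h \right)} = 406 + 1072 h n$ ($T{\left(n,h \right)} = 1072 n h + 406 = 1072 h n + 406 = 406 + 1072 h n$)
$T{\left(\left(-1\right) \left(-545\right),92 \right)} - y{\left(156,-657 \right)} = \left(406 + 1072 \cdot 92 \left(\left(-1\right) \left(-545\right)\right)\right) - -99 = \left(406 + 1072 \cdot 92 \cdot 545\right) + 99 = \left(406 + 53750080\right) + 99 = 53750486 + 99 = 53750585$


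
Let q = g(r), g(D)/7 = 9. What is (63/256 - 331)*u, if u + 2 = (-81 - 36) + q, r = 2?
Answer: 592711/32 ≈ 18522.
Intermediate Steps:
g(D) = 63 (g(D) = 7*9 = 63)
q = 63
u = -56 (u = -2 + ((-81 - 36) + 63) = -2 + (-117 + 63) = -2 - 54 = -56)
(63/256 - 331)*u = (63/256 - 331)*(-56) = -84673/256*(-56) = 592711/32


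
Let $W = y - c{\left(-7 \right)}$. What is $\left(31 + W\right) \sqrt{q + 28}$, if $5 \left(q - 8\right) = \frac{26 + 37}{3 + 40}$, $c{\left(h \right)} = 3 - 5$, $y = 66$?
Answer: $\frac{5049 \sqrt{645}}{215} \approx 596.41$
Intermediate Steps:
$c{\left(h \right)} = -2$
$q = \frac{1783}{215}$ ($q = 8 + \frac{\left(26 + 37\right) \frac{1}{3 + 40}}{5} = 8 + \frac{63 \cdot \frac{1}{43}}{5} = 8 + \frac{1}{5} \cdot \frac{63}{43} = 8 + \frac{63}{215} = \frac{1783}{215} \approx 8.293$)
$W = 68$ ($W = 66 - -2 = 66 + 2 = 68$)
$\left(31 + W\right) \sqrt{q + 28} = \left(31 + 68\right) \sqrt{\frac{1783}{215} + 28} = 99 \sqrt{\frac{7803}{215}} = 99 \frac{51 \sqrt{645}}{215} = \frac{5049 \sqrt{645}}{215}$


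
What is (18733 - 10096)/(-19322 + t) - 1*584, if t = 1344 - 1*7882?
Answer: -5036959/8620 ≈ -584.33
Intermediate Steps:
t = -6538 (t = 1344 - 7882 = -6538)
(18733 - 10096)/(-19322 + t) - 1*584 = (18733 - 10096)/(-19322 - 6538) - 1*584 = 8637/(-25860) - 584 = 8637*(-1/25860) - 584 = -2879/8620 - 584 = -5036959/8620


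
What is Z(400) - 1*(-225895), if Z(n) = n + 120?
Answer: 226415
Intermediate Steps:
Z(n) = 120 + n
Z(400) - 1*(-225895) = (120 + 400) - 1*(-225895) = 520 + 225895 = 226415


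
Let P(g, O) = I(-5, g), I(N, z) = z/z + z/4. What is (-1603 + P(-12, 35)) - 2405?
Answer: -4010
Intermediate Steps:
I(N, z) = 1 + z/4 (I(N, z) = 1 + z*(1/4) = 1 + z/4)
P(g, O) = 1 + g/4
(-1603 + P(-12, 35)) - 2405 = (-1603 + (1 + (1/4)*(-12))) - 2405 = (-1603 + (1 - 3)) - 2405 = (-1603 - 2) - 2405 = -1605 - 2405 = -4010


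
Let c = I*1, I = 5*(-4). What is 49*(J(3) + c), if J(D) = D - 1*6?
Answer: -1127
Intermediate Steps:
J(D) = -6 + D (J(D) = D - 6 = -6 + D)
I = -20
c = -20 (c = -20*1 = -20)
49*(J(3) + c) = 49*((-6 + 3) - 20) = 49*(-3 - 20) = 49*(-23) = -1127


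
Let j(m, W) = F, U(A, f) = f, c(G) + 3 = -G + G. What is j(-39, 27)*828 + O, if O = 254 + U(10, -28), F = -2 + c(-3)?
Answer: -3914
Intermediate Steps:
c(G) = -3 (c(G) = -3 + (-G + G) = -3 + 0 = -3)
F = -5 (F = -2 - 3 = -5)
j(m, W) = -5
O = 226 (O = 254 - 28 = 226)
j(-39, 27)*828 + O = -5*828 + 226 = -4140 + 226 = -3914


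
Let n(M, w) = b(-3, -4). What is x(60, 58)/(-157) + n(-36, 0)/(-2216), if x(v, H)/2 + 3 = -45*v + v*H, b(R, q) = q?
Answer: -860759/86978 ≈ -9.8963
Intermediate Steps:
x(v, H) = -6 - 90*v + 2*H*v (x(v, H) = -6 + 2*(-45*v + v*H) = -6 + 2*(-45*v + H*v) = -6 + (-90*v + 2*H*v) = -6 - 90*v + 2*H*v)
n(M, w) = -4
x(60, 58)/(-157) + n(-36, 0)/(-2216) = (-6 - 90*60 + 2*58*60)/(-157) - 4/(-2216) = (-6 - 5400 + 6960)*(-1/157) - 4*(-1/2216) = 1554*(-1/157) + 1/554 = -1554/157 + 1/554 = -860759/86978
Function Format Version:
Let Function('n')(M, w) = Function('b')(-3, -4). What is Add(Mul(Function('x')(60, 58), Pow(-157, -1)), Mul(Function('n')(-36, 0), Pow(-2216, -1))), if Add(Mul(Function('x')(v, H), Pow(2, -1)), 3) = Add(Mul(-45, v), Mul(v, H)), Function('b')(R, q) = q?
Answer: Rational(-860759, 86978) ≈ -9.8963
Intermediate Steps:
Function('x')(v, H) = Add(-6, Mul(-90, v), Mul(2, H, v)) (Function('x')(v, H) = Add(-6, Mul(2, Add(Mul(-45, v), Mul(v, H)))) = Add(-6, Mul(2, Add(Mul(-45, v), Mul(H, v)))) = Add(-6, Add(Mul(-90, v), Mul(2, H, v))) = Add(-6, Mul(-90, v), Mul(2, H, v)))
Function('n')(M, w) = -4
Add(Mul(Function('x')(60, 58), Pow(-157, -1)), Mul(Function('n')(-36, 0), Pow(-2216, -1))) = Add(Mul(Add(-6, Mul(-90, 60), Mul(2, 58, 60)), Pow(-157, -1)), Mul(-4, Pow(-2216, -1))) = Add(Mul(Add(-6, -5400, 6960), Rational(-1, 157)), Mul(-4, Rational(-1, 2216))) = Add(Mul(1554, Rational(-1, 157)), Rational(1, 554)) = Add(Rational(-1554, 157), Rational(1, 554)) = Rational(-860759, 86978)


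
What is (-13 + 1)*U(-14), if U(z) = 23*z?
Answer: 3864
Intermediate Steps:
(-13 + 1)*U(-14) = (-13 + 1)*(23*(-14)) = -12*(-322) = 3864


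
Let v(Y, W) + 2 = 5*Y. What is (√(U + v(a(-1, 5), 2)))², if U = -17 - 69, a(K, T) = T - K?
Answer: -58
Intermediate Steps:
v(Y, W) = -2 + 5*Y
U = -86
(√(U + v(a(-1, 5), 2)))² = (√(-86 + (-2 + 5*(5 - 1*(-1)))))² = (√(-86 + (-2 + 5*(5 + 1))))² = (√(-86 + (-2 + 5*6)))² = (√(-86 + (-2 + 30)))² = (√(-86 + 28))² = (√(-58))² = (I*√58)² = -58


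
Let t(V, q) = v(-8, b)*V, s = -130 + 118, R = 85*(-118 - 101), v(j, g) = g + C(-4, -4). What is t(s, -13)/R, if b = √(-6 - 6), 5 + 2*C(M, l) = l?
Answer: -18/6205 + 8*I*√3/6205 ≈ -0.0029009 + 0.0022331*I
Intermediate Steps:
C(M, l) = -5/2 + l/2
b = 2*I*√3 (b = √(-12) = 2*I*√3 ≈ 3.4641*I)
v(j, g) = -9/2 + g (v(j, g) = g + (-5/2 + (½)*(-4)) = g + (-5/2 - 2) = g - 9/2 = -9/2 + g)
R = -18615 (R = 85*(-219) = -18615)
s = -12
t(V, q) = V*(-9/2 + 2*I*√3) (t(V, q) = (-9/2 + 2*I*√3)*V = V*(-9/2 + 2*I*√3))
t(s, -13)/R = ((½)*(-12)*(-9 + 4*I*√3))/(-18615) = (54 - 24*I*√3)*(-1/18615) = -18/6205 + 8*I*√3/6205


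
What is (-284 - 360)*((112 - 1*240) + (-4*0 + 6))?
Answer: 78568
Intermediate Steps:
(-284 - 360)*((112 - 1*240) + (-4*0 + 6)) = -644*((112 - 240) + (0 + 6)) = -644*(-128 + 6) = -644*(-122) = 78568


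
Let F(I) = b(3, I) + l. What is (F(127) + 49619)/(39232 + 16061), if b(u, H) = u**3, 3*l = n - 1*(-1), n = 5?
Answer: 49648/55293 ≈ 0.89791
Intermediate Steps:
l = 2 (l = (5 - 1*(-1))/3 = (5 + 1)/3 = (1/3)*6 = 2)
F(I) = 29 (F(I) = 3**3 + 2 = 27 + 2 = 29)
(F(127) + 49619)/(39232 + 16061) = (29 + 49619)/(39232 + 16061) = 49648/55293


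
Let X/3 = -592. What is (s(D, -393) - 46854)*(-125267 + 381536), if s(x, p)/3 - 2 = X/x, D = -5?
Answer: -58663049328/5 ≈ -1.1733e+10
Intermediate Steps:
X = -1776 (X = 3*(-592) = -1776)
s(x, p) = 6 - 5328/x (s(x, p) = 6 + 3*(-1776/x) = 6 - 5328/x)
(s(D, -393) - 46854)*(-125267 + 381536) = ((6 - 5328/(-5)) - 46854)*(-125267 + 381536) = ((6 - 5328*(-⅕)) - 46854)*256269 = ((6 + 5328/5) - 46854)*256269 = (5358/5 - 46854)*256269 = -228912/5*256269 = -58663049328/5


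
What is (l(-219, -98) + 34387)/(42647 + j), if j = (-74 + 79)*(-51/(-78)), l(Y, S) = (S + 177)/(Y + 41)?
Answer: 79570491/98692723 ≈ 0.80624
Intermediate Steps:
l(Y, S) = (177 + S)/(41 + Y)
j = 85/26 (j = 5*(-51*(-1/78)) = 5*(17/26) = 85/26 ≈ 3.2692)
(l(-219, -98) + 34387)/(42647 + j) = ((177 - 98)/(41 - 219) + 34387)/(42647 + 85/26) = (79/(-178) + 34387)/(1108907/26) = (-1/178*79 + 34387)*(26/1108907) = (-79/178 + 34387)*(26/1108907) = (6120807/178)*(26/1108907) = 79570491/98692723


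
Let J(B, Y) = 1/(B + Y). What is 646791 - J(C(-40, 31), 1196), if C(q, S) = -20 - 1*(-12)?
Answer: 768387707/1188 ≈ 6.4679e+5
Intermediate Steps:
C(q, S) = -8 (C(q, S) = -20 + 12 = -8)
646791 - J(C(-40, 31), 1196) = 646791 - 1/(-8 + 1196) = 646791 - 1/1188 = 768387707/1188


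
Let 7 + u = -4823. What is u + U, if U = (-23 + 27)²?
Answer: -4814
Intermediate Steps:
u = -4830 (u = -7 - 4823 = -4830)
U = 16 (U = 4² = 16)
u + U = -4830 + 16 = -4814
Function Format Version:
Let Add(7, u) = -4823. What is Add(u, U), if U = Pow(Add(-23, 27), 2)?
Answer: -4814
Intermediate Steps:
u = -4830 (u = Add(-7, -4823) = -4830)
U = 16 (U = Pow(4, 2) = 16)
Add(u, U) = Add(-4830, 16) = -4814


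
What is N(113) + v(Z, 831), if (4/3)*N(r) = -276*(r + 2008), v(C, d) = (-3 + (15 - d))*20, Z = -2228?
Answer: -455427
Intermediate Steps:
v(C, d) = 240 - 20*d (v(C, d) = (12 - d)*20 = 240 - 20*d)
N(r) = -415656 - 207*r (N(r) = 3*(-276*(r + 2008))/4 = 3*(-276*(2008 + r))/4 = 3*(-554208 - 276*r)/4 = -415656 - 207*r)
N(113) + v(Z, 831) = (-415656 - 207*113) + (240 - 20*831) = (-415656 - 23391) + (240 - 16620) = -439047 - 16380 = -455427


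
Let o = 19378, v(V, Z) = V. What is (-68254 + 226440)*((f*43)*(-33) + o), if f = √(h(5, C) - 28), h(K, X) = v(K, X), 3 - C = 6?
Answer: 3065328308 - 224465934*I*√23 ≈ 3.0653e+9 - 1.0765e+9*I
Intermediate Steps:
C = -3 (C = 3 - 1*6 = 3 - 6 = -3)
h(K, X) = K
f = I*√23 (f = √(5 - 28) = √(-23) = I*√23 ≈ 4.7958*I)
(-68254 + 226440)*((f*43)*(-33) + o) = (-68254 + 226440)*(((I*√23)*43)*(-33) + 19378) = 158186*((43*I*√23)*(-33) + 19378) = 158186*(-1419*I*√23 + 19378) = 158186*(19378 - 1419*I*√23) = 3065328308 - 224465934*I*√23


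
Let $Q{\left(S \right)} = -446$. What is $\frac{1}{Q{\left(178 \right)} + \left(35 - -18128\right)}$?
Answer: $\frac{1}{17717} \approx 5.6443 \cdot 10^{-5}$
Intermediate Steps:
$\frac{1}{Q{\left(178 \right)} + \left(35 - -18128\right)} = \frac{1}{-446 + \left(35 - -18128\right)} = \frac{1}{-446 + \left(35 + 18128\right)} = \frac{1}{-446 + 18163} = \frac{1}{17717}$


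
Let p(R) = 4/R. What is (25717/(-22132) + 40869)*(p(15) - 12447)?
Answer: -168868625706691/331980 ≈ -5.0867e+8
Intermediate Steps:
(25717/(-22132) + 40869)*(p(15) - 12447) = (25717/(-22132) + 40869)*(4/15 - 12447) = (25717*(-1/22132) + 40869)*(4*(1/15) - 12447) = (-25717/22132 + 40869)*(4/15 - 12447) = (904486991/22132)*(-186701/15) = -168868625706691/331980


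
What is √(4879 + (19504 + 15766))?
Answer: 3*√4461 ≈ 200.37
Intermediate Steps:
√(4879 + (19504 + 15766)) = √(4879 + 35270) = √40149 = 3*√4461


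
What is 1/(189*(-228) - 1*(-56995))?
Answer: 1/13903 ≈ 7.1927e-5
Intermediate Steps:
1/(189*(-228) - 1*(-56995)) = 1/(-43092 + 56995) = 1/13903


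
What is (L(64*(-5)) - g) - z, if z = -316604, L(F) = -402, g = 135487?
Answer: 180715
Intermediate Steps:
(L(64*(-5)) - g) - z = (-402 - 1*135487) - 1*(-316604) = (-402 - 135487) + 316604 = -135889 + 316604 = 180715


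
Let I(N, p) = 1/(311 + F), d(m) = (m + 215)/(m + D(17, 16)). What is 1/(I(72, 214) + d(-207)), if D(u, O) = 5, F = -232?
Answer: -7979/215 ≈ -37.112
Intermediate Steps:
d(m) = (215 + m)/(5 + m) (d(m) = (m + 215)/(m + 5) = (215 + m)/(5 + m))
I(N, p) = 1/79 (I(N, p) = 1/(311 - 232) = 1/79)
1/(I(72, 214) + d(-207)) = 1/(1/79 + (215 - 207)/(5 - 207)) = 1/(1/79 + 8/(-202)) = 1/(1/79 - 1/202*8) = 1/(1/79 - 4/101) = 1/(-215/7979) = -7979/215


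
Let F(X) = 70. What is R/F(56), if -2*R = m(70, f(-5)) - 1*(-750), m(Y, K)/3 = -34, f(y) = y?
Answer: -162/35 ≈ -4.6286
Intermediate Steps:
m(Y, K) = -102 (m(Y, K) = 3*(-34) = -102)
R = -324 (R = -(-102 - 1*(-750))/2 = -(-102 + 750)/2 = -½*648 = -324)
R/F(56) = -324/70 = -324*1/70 = -162/35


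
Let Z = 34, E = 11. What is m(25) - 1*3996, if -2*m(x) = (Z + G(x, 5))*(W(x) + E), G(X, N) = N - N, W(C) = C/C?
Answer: -4200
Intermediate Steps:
W(C) = 1
G(X, N) = 0
m(x) = -204 (m(x) = -(34 + 0)*(1 + 11)/2 = -17*12 = -1/2*408 = -204)
m(25) - 1*3996 = -204 - 1*3996 = -204 - 3996 = -4200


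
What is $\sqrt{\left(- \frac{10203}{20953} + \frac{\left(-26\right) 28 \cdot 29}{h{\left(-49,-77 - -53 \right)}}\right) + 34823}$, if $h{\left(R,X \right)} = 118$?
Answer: $\frac{8 \sqrt{827255118984493}}{1236227} \approx 186.13$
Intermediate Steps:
$\sqrt{\left(- \frac{10203}{20953} + \frac{\left(-26\right) 28 \cdot 29}{h{\left(-49,-77 - -53 \right)}}\right) + 34823} = \sqrt{\left(- \frac{10203}{20953} + \frac{\left(-26\right) 28 \cdot 29}{118}\right) + 34823} = \sqrt{\left(\left(-10203\right) \frac{1}{20953} + \left(-728\right) 29 \cdot \frac{1}{118}\right) + 34823} = \sqrt{\left(- \frac{10203}{20953} - \frac{10556}{59}\right) + 34823} = \sqrt{- \frac{221781845}{1236227} + 34823} = \sqrt{\frac{42827350976}{1236227}} = \frac{8 \sqrt{827255118984493}}{1236227}$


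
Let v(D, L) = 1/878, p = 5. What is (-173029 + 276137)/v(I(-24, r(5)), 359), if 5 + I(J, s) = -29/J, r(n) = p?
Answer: 90528824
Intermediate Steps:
r(n) = 5
I(J, s) = -5 - 29/J
v(D, L) = 1/878
(-173029 + 276137)/v(I(-24, r(5)), 359) = (-173029 + 276137)/(1/878) = 103108*878 = 90528824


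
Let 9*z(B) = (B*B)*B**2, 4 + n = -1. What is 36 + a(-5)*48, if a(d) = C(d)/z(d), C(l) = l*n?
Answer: 1332/25 ≈ 53.280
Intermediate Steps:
n = -5 (n = -4 - 1 = -5)
z(B) = B**4/9 (z(B) = ((B*B)*B**2)/9 = (B**2*B**2)/9 = B**4/9)
C(l) = -5*l (C(l) = l*(-5) = -5*l)
a(d) = -45/d**3 (a(d) = (-5*d)/((d**4/9)) = (-5*d)*(9/d**4) = -45/d**3)
36 + a(-5)*48 = 36 - 45/(-5)**3*48 = 36 - 45*(-1/125)*48 = 36 + (9/25)*48 = 36 + 432/25 = 1332/25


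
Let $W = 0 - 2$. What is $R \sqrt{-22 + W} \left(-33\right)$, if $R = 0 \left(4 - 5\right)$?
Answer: $0$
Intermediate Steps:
$W = -2$ ($W = 0 - 2 = -2$)
$R = 0$ ($R = 0 \left(-1\right) = 0$)
$R \sqrt{-22 + W} \left(-33\right) = 0 \sqrt{-22 - 2} \left(-33\right) = 0 \sqrt{-24} \left(-33\right) = 0 \cdot 2 i \sqrt{6} \left(-33\right) = 0 \left(-33\right) = 0$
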